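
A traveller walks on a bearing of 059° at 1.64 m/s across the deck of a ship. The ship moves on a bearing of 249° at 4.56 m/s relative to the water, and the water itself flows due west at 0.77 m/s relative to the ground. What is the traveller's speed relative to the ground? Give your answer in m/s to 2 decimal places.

3.71 m/s

In east/north components (m/s): traveller relative to ship = (1.406, 0.845); ship relative to water = (-4.257, -1.634); water relative to ground = (-0.770, 0.000).
Sum = (-3.621, -0.789) m/s.
Speed = |(-3.621, -0.789)| = 3.706 m/s.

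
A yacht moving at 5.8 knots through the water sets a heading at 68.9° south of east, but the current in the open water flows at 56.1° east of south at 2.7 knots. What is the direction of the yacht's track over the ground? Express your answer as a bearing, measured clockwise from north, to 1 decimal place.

Taking east as x and north as y: velocity relative to the water = (2.088, -5.411) knots; the water relative to ground = (2.241, -1.506) knots.
Velocity relative to ground = (2.088, -5.411) + (2.241, -1.506) = (4.329, -6.917) knots.
Bearing = atan2(4.33, -6.92) = 147.96° clockwise from north.

148.0°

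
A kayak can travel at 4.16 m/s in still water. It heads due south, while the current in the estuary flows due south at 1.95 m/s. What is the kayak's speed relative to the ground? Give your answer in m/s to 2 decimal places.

6.11 m/s

Taking east as x and north as y: velocity relative to the water = (0.000, -4.160) m/s; the water relative to ground = (0.000, -1.950) m/s.
Velocity relative to ground = (0.000, -4.160) + (0.000, -1.950) = (0.000, -6.110) m/s.
Speed = |(0.000, -6.110)| = 6.110 m/s.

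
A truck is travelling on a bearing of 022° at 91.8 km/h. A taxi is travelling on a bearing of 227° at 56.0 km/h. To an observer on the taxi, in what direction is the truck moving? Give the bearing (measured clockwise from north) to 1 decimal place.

Taking east as x and north as y: truck velocity = (34.389, 85.115) km/h; taxi velocity = (-40.956, -38.192) km/h.
Velocity of truck relative to taxi = (34.389, 85.115) − (-40.956, -38.192) = (75.345, 123.307) km/h.
Bearing = atan2(75.34, 123.31) = 31.43° clockwise from north.

031.4°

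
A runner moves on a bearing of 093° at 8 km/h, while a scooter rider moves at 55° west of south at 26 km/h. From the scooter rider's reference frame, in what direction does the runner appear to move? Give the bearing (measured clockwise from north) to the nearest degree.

064°

Taking east as x and north as y: runner velocity = (7.989, -0.419) km/h; scooter rider velocity = (-21.298, -14.913) km/h.
Velocity of runner relative to scooter rider = (7.989, -0.419) − (-21.298, -14.913) = (29.287, 14.494) km/h.
Bearing = atan2(29.29, 14.49) = 63.67° clockwise from north.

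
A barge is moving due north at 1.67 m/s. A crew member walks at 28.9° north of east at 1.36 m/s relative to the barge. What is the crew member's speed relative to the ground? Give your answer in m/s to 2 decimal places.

2.61 m/s

Taking east as x and north as y: barge velocity = (0.000, 1.670) m/s; crew member velocity relative to barge = (1.191, 0.657) m/s.
Velocity relative to ground = (0.000, 1.670) + (1.191, 0.657) = (1.191, 2.327) m/s.
Speed = |(1.191, 2.327)| = 2.614 m/s.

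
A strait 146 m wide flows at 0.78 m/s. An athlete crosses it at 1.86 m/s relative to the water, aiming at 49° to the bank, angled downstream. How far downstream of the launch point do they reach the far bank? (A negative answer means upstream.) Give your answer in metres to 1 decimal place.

208.0 m

Perpendicular speed = 1.404 m/s; crossing time = 146 / 1.404 = 104.006 s.
Net downstream speed = 2.000 m/s.
Drift = 2.000 × 104.006 = 208.041 m (downstream).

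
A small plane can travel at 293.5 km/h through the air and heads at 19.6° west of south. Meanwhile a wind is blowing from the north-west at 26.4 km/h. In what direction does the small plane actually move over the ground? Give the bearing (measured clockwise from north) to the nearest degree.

195°

Taking east as x and north as y: velocity relative to the air = (-98.455, -276.494) km/h; the air relative to ground = (18.668, -18.668) km/h.
Velocity relative to ground = (-98.455, -276.494) + (18.668, -18.668) = (-79.787, -295.161) km/h.
Bearing = atan2(-79.79, -295.16) = 195.13° clockwise from north.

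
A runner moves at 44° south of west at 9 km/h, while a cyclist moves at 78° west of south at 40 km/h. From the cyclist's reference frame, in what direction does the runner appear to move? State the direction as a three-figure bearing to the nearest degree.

086°

Taking east as x and north as y: runner velocity = (-6.474, -6.252) km/h; cyclist velocity = (-39.126, -8.316) km/h.
Velocity of runner relative to cyclist = (-6.474, -6.252) − (-39.126, -8.316) = (32.652, 2.065) km/h.
Bearing = atan2(32.65, 2.06) = 86.38° clockwise from north.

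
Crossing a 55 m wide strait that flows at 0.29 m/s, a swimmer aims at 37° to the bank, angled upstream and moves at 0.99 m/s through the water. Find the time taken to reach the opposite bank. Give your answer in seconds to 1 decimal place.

92.3 s

The component of the swimmer's velocity perpendicular to the bank is 0.99 × sin 37° = 0.596 m/s.
The current is parallel to the bank, so it does not affect the crossing time.
Time = 55 / 0.596 = 92.313 s.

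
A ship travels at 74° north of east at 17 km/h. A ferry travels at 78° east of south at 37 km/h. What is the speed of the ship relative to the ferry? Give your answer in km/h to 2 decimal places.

Taking east as x and north as y: ship velocity = (4.686, 16.341) km/h; ferry velocity = (36.191, -7.693) km/h.
Velocity of ship relative to ferry = (4.686, 16.341) − (36.191, -7.693) = (-31.506, 24.034) km/h.
Magnitude = |(-31.506, 24.034)| = 39.626 km/h.

39.63 km/h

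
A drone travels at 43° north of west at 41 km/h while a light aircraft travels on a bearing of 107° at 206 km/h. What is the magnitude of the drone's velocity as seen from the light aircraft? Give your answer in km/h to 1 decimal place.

Taking east as x and north as y: drone velocity = (-29.986, 27.962) km/h; light aircraft velocity = (196.999, -60.229) km/h.
Velocity of drone relative to light aircraft = (-29.986, 27.962) − (196.999, -60.229) = (-226.984, 88.191) km/h.
Magnitude = |(-226.984, 88.191)| = 243.515 km/h.

243.5 km/h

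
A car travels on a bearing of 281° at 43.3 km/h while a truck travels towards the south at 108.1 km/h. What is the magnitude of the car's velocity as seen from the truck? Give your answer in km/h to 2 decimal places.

Taking east as x and north as y: car velocity = (-42.504, 8.262) km/h; truck velocity = (0.000, -108.100) km/h.
Velocity of car relative to truck = (-42.504, 8.262) − (0.000, -108.100) = (-42.504, 116.362) km/h.
Magnitude = |(-42.504, 116.362)| = 123.882 km/h.

123.88 km/h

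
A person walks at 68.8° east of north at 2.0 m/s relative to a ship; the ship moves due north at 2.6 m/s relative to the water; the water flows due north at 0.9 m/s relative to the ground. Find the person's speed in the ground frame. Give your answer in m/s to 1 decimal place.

In east/north components (m/s): person relative to ship = (1.865, 0.723); ship relative to water = (0.000, 2.600); water relative to ground = (0.000, 0.900).
Sum = (1.865, 4.223) m/s.
Speed = |(1.865, 4.223)| = 4.617 m/s.

4.6 m/s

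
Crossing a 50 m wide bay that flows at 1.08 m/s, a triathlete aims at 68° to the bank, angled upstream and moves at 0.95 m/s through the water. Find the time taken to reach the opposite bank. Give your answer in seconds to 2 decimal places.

The component of the triathlete's velocity perpendicular to the bank is 0.95 × sin 68° = 0.881 m/s.
The flow acts along the bank and has no component across it.
Time = 50 / 0.881 = 56.765 s.

56.76 s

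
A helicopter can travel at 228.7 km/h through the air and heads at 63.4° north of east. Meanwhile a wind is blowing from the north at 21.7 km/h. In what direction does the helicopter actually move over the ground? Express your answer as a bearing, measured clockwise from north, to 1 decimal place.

Taking east as x and north as y: velocity relative to the air = (102.403, 204.493) km/h; the air relative to ground = (0.000, -21.700) km/h.
Velocity relative to ground = (102.403, 204.493) + (0.000, -21.700) = (102.403, 182.793) km/h.
Bearing = atan2(102.40, 182.79) = 29.26° clockwise from north.

029.3°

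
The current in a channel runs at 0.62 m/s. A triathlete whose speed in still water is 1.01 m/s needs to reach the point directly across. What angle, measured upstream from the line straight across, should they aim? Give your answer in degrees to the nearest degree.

To cancel the current, the upstream component of the triathlete's velocity must equal the flow: 1.01 sin θ = 0.62.
sin θ = 0.62 / 1.01 = 0.6139.
θ = arcsin(0.6139) = 37.869°.

38°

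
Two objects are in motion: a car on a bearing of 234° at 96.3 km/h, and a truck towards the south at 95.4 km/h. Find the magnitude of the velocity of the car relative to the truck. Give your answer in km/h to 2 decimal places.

Taking east as x and north as y: car velocity = (-77.908, -56.604) km/h; truck velocity = (0.000, -95.400) km/h.
Velocity of car relative to truck = (-77.908, -56.604) − (0.000, -95.400) = (-77.908, 38.796) km/h.
Magnitude = |(-77.908, 38.796)| = 87.034 km/h.

87.03 km/h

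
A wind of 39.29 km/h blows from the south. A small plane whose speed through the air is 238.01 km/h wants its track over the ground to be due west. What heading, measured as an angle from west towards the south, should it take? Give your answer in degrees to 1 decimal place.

9.5°

The wind pushes perpendicular to the desired track; the heading must have a component into the wind equal to 39.29 km/h: 238.01 sin θ = 39.29.
sin θ = 0.1651, so θ = 9.502°.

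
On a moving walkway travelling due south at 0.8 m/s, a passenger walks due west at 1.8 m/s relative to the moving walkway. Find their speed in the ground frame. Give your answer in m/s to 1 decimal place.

2.0 m/s

Taking east as x and north as y: moving walkway velocity = (0.000, -0.800) m/s; passenger velocity relative to moving walkway = (-1.800, 0.000) m/s.
Velocity relative to ground = (0.000, -0.800) + (-1.800, 0.000) = (-1.800, -0.800) m/s.
Speed = |(-1.800, -0.800)| = 1.970 m/s.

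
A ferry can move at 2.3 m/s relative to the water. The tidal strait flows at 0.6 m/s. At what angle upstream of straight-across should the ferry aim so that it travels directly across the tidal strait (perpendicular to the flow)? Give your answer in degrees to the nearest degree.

To cancel the current, the upstream component of the ferry's velocity must equal the flow: 2.3 sin θ = 0.6.
sin θ = 0.6 / 2.3 = 0.2609.
θ = arcsin(0.2609) = 15.122°.

15°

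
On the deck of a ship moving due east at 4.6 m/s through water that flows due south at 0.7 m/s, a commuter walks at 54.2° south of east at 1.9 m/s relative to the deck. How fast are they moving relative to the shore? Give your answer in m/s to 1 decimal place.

6.1 m/s

In east/north components (m/s): commuter relative to ship = (1.111, -1.541); ship relative to water = (4.600, 0.000); water relative to ground = (0.000, -0.700).
Sum = (5.711, -2.241) m/s.
Speed = |(5.711, -2.241)| = 6.135 m/s.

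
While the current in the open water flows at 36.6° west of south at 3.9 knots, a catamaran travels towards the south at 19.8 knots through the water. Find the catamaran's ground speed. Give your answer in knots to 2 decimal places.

Taking east as x and north as y: velocity relative to the water = (0.000, -19.800) knots; the water relative to ground = (-2.325, -3.131) knots.
Velocity relative to ground = (0.000, -19.800) + (-2.325, -3.131) = (-2.325, -22.931) knots.
Speed = |(-2.325, -22.931)| = 23.049 knots.

23.05 knots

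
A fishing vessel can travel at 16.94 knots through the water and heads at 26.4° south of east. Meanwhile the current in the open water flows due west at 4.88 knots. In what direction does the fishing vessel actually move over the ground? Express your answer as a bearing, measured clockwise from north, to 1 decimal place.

Taking east as x and north as y: velocity relative to the water = (15.173, -7.532) knots; the water relative to ground = (-4.880, 0.000) knots.
Velocity relative to ground = (15.173, -7.532) + (-4.880, 0.000) = (10.293, -7.532) knots.
Bearing = atan2(10.29, -7.53) = 126.19° clockwise from north.

126.2°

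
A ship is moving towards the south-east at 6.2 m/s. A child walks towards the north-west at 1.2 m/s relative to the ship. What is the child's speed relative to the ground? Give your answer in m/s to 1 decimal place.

Taking east as x and north as y: ship velocity = (4.384, -4.384) m/s; child velocity relative to ship = (-0.849, 0.849) m/s.
Velocity relative to ground = (4.384, -4.384) + (-0.849, 0.849) = (3.536, -3.536) m/s.
Speed = |(3.536, -3.536)| = 5.000 m/s.

5.0 m/s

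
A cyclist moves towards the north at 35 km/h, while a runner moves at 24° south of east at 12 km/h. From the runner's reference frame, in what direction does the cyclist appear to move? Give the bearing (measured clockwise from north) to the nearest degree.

345°

Taking east as x and north as y: cyclist velocity = (0.000, 35.000) km/h; runner velocity = (10.963, -4.881) km/h.
Velocity of cyclist relative to runner = (0.000, 35.000) − (10.963, -4.881) = (-10.963, 39.881) km/h.
Bearing = atan2(-10.96, 39.88) = 344.63° clockwise from north.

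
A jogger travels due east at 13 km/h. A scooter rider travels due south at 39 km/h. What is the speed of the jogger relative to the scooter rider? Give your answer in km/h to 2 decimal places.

41.11 km/h

Taking east as x and north as y: jogger velocity = (13.000, 0.000) km/h; scooter rider velocity = (0.000, -39.000) km/h.
Velocity of jogger relative to scooter rider = (13.000, 0.000) − (0.000, -39.000) = (13.000, 39.000) km/h.
Magnitude = |(13.000, 39.000)| = 41.110 km/h.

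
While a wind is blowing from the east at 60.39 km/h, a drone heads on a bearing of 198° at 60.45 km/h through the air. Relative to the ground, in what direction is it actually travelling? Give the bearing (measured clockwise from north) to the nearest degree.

Taking east as x and north as y: velocity relative to the air = (-18.680, -57.491) km/h; the air relative to ground = (-60.390, 0.000) km/h.
Velocity relative to ground = (-18.680, -57.491) + (-60.390, 0.000) = (-79.070, -57.491) km/h.
Bearing = atan2(-79.07, -57.49) = 233.98° clockwise from north.

234°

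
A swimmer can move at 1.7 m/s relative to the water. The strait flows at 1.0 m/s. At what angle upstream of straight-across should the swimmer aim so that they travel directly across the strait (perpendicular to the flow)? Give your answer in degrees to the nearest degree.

36°

To cancel the current, the upstream component of the swimmer's velocity must equal the flow: 1.7 sin θ = 1.0.
sin θ = 1.0 / 1.7 = 0.5882.
θ = arcsin(0.5882) = 36.032°.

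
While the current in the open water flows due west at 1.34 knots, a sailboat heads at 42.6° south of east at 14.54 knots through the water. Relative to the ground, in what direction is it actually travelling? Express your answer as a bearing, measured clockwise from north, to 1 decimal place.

136.4°

Taking east as x and north as y: velocity relative to the water = (10.703, -9.842) knots; the water relative to ground = (-1.340, 0.000) knots.
Velocity relative to ground = (10.703, -9.842) + (-1.340, 0.000) = (9.363, -9.842) knots.
Bearing = atan2(9.36, -9.84) = 136.43° clockwise from north.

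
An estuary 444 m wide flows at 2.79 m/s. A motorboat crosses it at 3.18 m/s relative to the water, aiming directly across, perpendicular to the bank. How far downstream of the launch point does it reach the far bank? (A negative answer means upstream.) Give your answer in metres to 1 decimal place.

389.5 m

Perpendicular speed = 3.180 m/s; crossing time = 444 / 3.180 = 139.623 s.
Net downstream speed = 2.790 m/s.
Drift = 2.790 × 139.623 = 389.547 m (downstream).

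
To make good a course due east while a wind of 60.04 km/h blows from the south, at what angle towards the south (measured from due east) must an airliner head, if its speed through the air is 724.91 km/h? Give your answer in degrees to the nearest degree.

5°

The wind pushes perpendicular to the desired track; the heading must have a component into the wind equal to 60.04 km/h: 724.91 sin θ = 60.04.
sin θ = 0.0828, so θ = 4.751°.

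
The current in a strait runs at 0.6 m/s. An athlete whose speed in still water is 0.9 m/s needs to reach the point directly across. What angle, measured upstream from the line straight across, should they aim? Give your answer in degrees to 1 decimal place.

To cancel the current, the upstream component of the athlete's velocity must equal the flow: 0.9 sin θ = 0.6.
sin θ = 0.6 / 0.9 = 0.6667.
θ = arcsin(0.6667) = 41.810°.

41.8°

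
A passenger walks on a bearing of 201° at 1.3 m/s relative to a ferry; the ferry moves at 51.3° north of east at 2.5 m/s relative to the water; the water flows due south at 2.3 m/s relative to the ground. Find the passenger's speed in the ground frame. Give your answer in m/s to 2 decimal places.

In east/north components (m/s): passenger relative to ferry = (-0.466, -1.214); ferry relative to water = (1.563, 1.951); water relative to ground = (0.000, -2.300).
Sum = (1.097, -1.563) m/s.
Speed = |(1.097, -1.563)| = 1.909 m/s.

1.91 m/s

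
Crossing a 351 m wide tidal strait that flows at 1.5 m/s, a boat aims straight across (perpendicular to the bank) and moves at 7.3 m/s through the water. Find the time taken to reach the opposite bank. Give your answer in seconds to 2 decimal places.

48.08 s

The component of the boat's velocity perpendicular to the bank is 7.3 m/s.
The current is parallel to the bank, so it does not affect the crossing time.
Time = 351 / 7.300 = 48.082 s.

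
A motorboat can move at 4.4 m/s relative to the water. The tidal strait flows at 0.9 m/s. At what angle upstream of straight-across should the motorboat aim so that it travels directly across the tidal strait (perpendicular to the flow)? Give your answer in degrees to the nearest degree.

12°

To cancel the current, the upstream component of the motorboat's velocity must equal the flow: 4.4 sin θ = 0.9.
sin θ = 0.9 / 4.4 = 0.2045.
θ = arcsin(0.2045) = 11.803°.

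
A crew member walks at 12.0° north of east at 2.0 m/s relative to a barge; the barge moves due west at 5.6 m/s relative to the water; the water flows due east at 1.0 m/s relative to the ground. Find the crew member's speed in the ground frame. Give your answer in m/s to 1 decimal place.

In east/north components (m/s): crew member relative to barge = (1.956, 0.416); barge relative to water = (-5.600, 0.000); water relative to ground = (1.000, 0.000).
Sum = (-2.644, 0.416) m/s.
Speed = |(-2.644, 0.416)| = 2.676 m/s.

2.7 m/s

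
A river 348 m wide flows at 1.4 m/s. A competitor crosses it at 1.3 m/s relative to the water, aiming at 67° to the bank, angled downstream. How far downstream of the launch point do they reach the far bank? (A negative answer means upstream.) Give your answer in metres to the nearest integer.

Perpendicular speed = 1.197 m/s; crossing time = 348 / 1.197 = 290.810 s.
Net downstream speed = 1.908 m/s.
Drift = 1.908 × 290.810 = 554.852 m (downstream).

555 m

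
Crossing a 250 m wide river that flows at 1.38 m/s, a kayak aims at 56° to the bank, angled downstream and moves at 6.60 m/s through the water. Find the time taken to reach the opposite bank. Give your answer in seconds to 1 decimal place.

The component of the kayak's velocity perpendicular to the bank is 6.60 × sin 56° = 5.472 m/s.
The flow acts along the bank and has no component across it.
Time = 250 / 5.472 = 45.690 s.

45.7 s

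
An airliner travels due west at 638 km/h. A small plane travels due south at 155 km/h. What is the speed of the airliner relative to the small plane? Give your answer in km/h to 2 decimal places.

656.56 km/h

Taking east as x and north as y: airliner velocity = (-638.000, 0.000) km/h; small plane velocity = (0.000, -155.000) km/h.
Velocity of airliner relative to small plane = (-638.000, 0.000) − (0.000, -155.000) = (-638.000, 155.000) km/h.
Magnitude = |(-638.000, 155.000)| = 656.558 km/h.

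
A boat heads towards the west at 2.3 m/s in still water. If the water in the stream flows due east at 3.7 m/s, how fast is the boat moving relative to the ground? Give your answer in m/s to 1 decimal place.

Taking east as x and north as y: velocity relative to the water = (-2.300, 0.000) m/s; the water relative to ground = (3.700, 0.000) m/s.
Velocity relative to ground = (-2.300, 0.000) + (3.700, 0.000) = (1.400, 0.000) m/s.
Speed = |(1.400, 0.000)| = 1.400 m/s.

1.4 m/s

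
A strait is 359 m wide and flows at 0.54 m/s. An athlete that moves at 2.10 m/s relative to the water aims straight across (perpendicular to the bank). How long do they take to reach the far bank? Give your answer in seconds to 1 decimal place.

The component of the athlete's velocity perpendicular to the bank is 2.10 m/s.
The flow acts along the bank and has no component across it.
Time = 359 / 2.100 = 170.952 s.

171.0 s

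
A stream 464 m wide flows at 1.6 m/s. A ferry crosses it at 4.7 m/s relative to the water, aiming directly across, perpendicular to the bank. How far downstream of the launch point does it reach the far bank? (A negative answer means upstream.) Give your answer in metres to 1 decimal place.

158.0 m

Perpendicular speed = 4.700 m/s; crossing time = 464 / 4.700 = 98.723 s.
Net downstream speed = 1.600 m/s.
Drift = 1.600 × 98.723 = 157.957 m (downstream).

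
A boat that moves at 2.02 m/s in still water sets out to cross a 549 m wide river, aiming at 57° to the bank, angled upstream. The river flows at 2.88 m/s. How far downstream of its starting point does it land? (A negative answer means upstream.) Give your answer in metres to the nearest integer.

577 m

Perpendicular speed = 1.694 m/s; crossing time = 549 / 1.694 = 324.063 s.
Net downstream speed = 1.780 m/s.
Drift = 1.780 × 324.063 = 576.777 m (downstream).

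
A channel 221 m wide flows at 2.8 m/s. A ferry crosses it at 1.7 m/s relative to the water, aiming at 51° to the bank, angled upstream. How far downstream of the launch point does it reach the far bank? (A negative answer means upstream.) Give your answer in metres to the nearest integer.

Perpendicular speed = 1.321 m/s; crossing time = 221 / 1.321 = 167.279 s.
Net downstream speed = 1.730 m/s.
Drift = 1.730 × 167.279 = 289.418 m (downstream).

289 m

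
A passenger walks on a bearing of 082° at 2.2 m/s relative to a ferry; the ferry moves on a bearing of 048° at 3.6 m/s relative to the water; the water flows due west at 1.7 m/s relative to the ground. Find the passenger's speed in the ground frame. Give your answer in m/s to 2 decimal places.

In east/north components (m/s): passenger relative to ferry = (2.179, 0.306); ferry relative to water = (2.675, 2.409); water relative to ground = (-1.700, 0.000).
Sum = (3.154, 2.715) m/s.
Speed = |(3.154, 2.715)| = 4.162 m/s.

4.16 m/s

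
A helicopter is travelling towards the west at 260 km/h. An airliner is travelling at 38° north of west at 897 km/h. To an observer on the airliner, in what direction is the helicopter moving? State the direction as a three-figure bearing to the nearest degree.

141°

Taking east as x and north as y: helicopter velocity = (-260.000, 0.000) km/h; airliner velocity = (-706.846, 552.248) km/h.
Velocity of helicopter relative to airliner = (-260.000, 0.000) − (-706.846, 552.248) = (446.846, -552.248) km/h.
Bearing = atan2(446.85, -552.25) = 141.02° clockwise from north.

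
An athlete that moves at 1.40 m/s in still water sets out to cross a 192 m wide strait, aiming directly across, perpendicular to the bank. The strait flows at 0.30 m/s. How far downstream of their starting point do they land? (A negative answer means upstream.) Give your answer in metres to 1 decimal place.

Perpendicular speed = 1.400 m/s; crossing time = 192 / 1.400 = 137.143 s.
Net downstream speed = 0.300 m/s.
Drift = 0.300 × 137.143 = 41.143 m (downstream).

41.1 m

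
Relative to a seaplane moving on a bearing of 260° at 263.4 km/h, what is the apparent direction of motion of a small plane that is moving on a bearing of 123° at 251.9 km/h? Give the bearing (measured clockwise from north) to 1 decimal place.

Taking east as x and north as y: small plane velocity = (211.261, -137.195) km/h; seaplane velocity = (-259.398, -45.739) km/h.
Velocity of small plane relative to seaplane = (211.261, -137.195) − (-259.398, -45.739) = (470.659, -91.456) km/h.
Bearing = atan2(470.66, -91.46) = 101.00° clockwise from north.

101.0°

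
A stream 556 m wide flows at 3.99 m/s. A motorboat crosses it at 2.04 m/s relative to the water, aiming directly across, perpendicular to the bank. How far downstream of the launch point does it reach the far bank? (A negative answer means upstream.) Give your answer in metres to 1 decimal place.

1087.5 m

Perpendicular speed = 2.040 m/s; crossing time = 556 / 2.040 = 272.549 s.
Net downstream speed = 3.990 m/s.
Drift = 3.990 × 272.549 = 1087.471 m (downstream).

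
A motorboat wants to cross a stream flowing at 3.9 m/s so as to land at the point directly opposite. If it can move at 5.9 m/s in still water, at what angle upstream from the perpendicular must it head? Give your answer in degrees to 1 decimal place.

To cancel the current, the upstream component of the motorboat's velocity must equal the flow: 5.9 sin θ = 3.9.
sin θ = 3.9 / 5.9 = 0.6610.
θ = arcsin(0.6610) = 41.377°.

41.4°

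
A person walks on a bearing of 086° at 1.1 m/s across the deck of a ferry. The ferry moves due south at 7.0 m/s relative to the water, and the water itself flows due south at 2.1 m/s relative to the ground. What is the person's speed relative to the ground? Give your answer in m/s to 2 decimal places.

In east/north components (m/s): person relative to ferry = (1.097, 0.077); ferry relative to water = (0.000, -7.000); water relative to ground = (0.000, -2.100).
Sum = (1.097, -9.023) m/s.
Speed = |(1.097, -9.023)| = 9.090 m/s.

9.09 m/s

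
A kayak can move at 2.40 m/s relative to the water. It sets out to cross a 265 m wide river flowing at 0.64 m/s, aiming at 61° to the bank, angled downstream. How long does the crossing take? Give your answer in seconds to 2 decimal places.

The component of the kayak's velocity perpendicular to the bank is 2.40 × sin 61° = 2.099 m/s.
Only the cross-stream component determines the crossing time; the current contributes nothing perpendicular to the bank.
Time = 265 / 2.099 = 126.245 s.

126.25 s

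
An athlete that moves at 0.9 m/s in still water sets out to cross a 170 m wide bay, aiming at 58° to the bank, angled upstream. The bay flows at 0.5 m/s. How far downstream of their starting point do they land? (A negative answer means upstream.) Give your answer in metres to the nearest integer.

5 m

Perpendicular speed = 0.763 m/s; crossing time = 170 / 0.763 = 222.734 s.
Net downstream speed = 0.023 m/s.
Drift = 0.023 × 222.734 = 5.139 m (downstream).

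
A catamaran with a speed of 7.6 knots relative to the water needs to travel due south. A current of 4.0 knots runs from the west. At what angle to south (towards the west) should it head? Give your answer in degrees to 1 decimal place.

The current pushes perpendicular to the desired track; the heading must have a component into the current equal to 4.0 knots: 7.6 sin θ = 4.0.
sin θ = 0.5263, so θ = 31.757°.

31.8°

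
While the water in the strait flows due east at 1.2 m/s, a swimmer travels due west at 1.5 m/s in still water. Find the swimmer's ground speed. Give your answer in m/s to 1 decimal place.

0.3 m/s

Taking east as x and north as y: velocity relative to the water = (-1.500, 0.000) m/s; the water relative to ground = (1.200, 0.000) m/s.
Velocity relative to ground = (-1.500, 0.000) + (1.200, 0.000) = (-0.300, 0.000) m/s.
Speed = |(-0.300, 0.000)| = 0.300 m/s.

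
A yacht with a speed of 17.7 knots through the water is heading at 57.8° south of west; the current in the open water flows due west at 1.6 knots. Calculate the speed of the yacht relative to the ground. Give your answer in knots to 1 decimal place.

18.6 knots

Taking east as x and north as y: velocity relative to the water = (-9.432, -14.978) knots; the water relative to ground = (-1.600, 0.000) knots.
Velocity relative to ground = (-9.432, -14.978) + (-1.600, 0.000) = (-11.032, -14.978) knots.
Speed = |(-11.032, -14.978)| = 18.602 knots.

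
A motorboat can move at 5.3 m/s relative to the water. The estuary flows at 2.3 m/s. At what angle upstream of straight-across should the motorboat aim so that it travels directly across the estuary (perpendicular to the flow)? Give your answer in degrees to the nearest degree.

To cancel the current, the upstream component of the motorboat's velocity must equal the flow: 5.3 sin θ = 2.3.
sin θ = 2.3 / 5.3 = 0.4340.
θ = arcsin(0.4340) = 25.719°.

26°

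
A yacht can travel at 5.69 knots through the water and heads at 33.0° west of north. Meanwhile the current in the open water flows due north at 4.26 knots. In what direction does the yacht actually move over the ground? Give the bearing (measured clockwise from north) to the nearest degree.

Taking east as x and north as y: velocity relative to the water = (-3.099, 4.772) knots; the water relative to ground = (0.000, 4.260) knots.
Velocity relative to ground = (-3.099, 4.772) + (0.000, 4.260) = (-3.099, 9.032) knots.
Bearing = atan2(-3.10, 9.03) = 341.06° clockwise from north.

341°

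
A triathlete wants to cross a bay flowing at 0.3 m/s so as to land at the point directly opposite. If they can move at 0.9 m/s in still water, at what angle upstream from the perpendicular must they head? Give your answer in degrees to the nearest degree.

19°

To cancel the current, the upstream component of the triathlete's velocity must equal the flow: 0.9 sin θ = 0.3.
sin θ = 0.3 / 0.9 = 0.3333.
θ = arcsin(0.3333) = 19.471°.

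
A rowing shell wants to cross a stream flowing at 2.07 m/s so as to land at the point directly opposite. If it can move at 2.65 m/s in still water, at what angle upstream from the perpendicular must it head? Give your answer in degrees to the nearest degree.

51°

To cancel the current, the upstream component of the rowing shell's velocity must equal the flow: 2.65 sin θ = 2.07.
sin θ = 2.07 / 2.65 = 0.7811.
θ = arcsin(0.7811) = 51.364°.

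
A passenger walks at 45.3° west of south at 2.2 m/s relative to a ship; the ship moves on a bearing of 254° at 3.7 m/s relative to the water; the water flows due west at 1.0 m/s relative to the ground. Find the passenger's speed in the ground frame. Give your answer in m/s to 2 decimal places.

6.64 m/s

In east/north components (m/s): passenger relative to ship = (-1.564, -1.547); ship relative to water = (-3.557, -1.020); water relative to ground = (-1.000, 0.000).
Sum = (-6.120, -2.567) m/s.
Speed = |(-6.120, -2.567)| = 6.637 m/s.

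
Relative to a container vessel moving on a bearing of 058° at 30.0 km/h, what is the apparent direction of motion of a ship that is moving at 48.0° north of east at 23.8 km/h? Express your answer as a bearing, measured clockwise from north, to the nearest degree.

281°

Taking east as x and north as y: ship velocity = (15.925, 17.687) km/h; container vessel velocity = (25.441, 15.898) km/h.
Velocity of ship relative to container vessel = (15.925, 17.687) − (25.441, 15.898) = (-9.516, 1.789) km/h.
Bearing = atan2(-9.52, 1.79) = 280.65° clockwise from north.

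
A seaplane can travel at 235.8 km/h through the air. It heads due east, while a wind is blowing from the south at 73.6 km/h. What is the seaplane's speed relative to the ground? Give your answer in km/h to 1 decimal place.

Taking east as x and north as y: velocity relative to the air = (235.800, 0.000) km/h; the air relative to ground = (0.000, 73.600) km/h.
Velocity relative to ground = (235.800, 0.000) + (0.000, 73.600) = (235.800, 73.600) km/h.
Speed = |(235.800, 73.600)| = 247.019 km/h.

247.0 km/h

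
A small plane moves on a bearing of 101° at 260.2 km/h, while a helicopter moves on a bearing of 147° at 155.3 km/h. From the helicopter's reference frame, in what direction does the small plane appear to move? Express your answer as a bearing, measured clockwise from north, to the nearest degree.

Taking east as x and north as y: small plane velocity = (255.419, -49.649) km/h; helicopter velocity = (84.582, -130.246) km/h.
Velocity of small plane relative to helicopter = (255.419, -49.649) − (84.582, -130.246) = (170.837, 80.597) km/h.
Bearing = atan2(170.84, 80.60) = 64.74° clockwise from north.

065°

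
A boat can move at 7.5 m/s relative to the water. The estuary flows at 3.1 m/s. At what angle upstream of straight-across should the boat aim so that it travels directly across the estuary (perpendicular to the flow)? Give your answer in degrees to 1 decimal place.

24.4°

To cancel the current, the upstream component of the boat's velocity must equal the flow: 7.5 sin θ = 3.1.
sin θ = 3.1 / 7.5 = 0.4133.
θ = arcsin(0.4133) = 24.414°.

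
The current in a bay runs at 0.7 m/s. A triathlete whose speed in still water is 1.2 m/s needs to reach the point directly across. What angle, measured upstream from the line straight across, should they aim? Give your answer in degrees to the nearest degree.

36°

To cancel the current, the upstream component of the triathlete's velocity must equal the flow: 1.2 sin θ = 0.7.
sin θ = 0.7 / 1.2 = 0.5833.
θ = arcsin(0.5833) = 35.685°.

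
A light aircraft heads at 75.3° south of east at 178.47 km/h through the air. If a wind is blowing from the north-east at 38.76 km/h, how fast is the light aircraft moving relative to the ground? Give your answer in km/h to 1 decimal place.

200.8 km/h

Taking east as x and north as y: velocity relative to the air = (45.288, -172.628) km/h; the air relative to ground = (-27.407, -27.407) km/h.
Velocity relative to ground = (45.288, -172.628) + (-27.407, -27.407) = (17.881, -200.036) km/h.
Speed = |(17.881, -200.036)| = 200.833 km/h.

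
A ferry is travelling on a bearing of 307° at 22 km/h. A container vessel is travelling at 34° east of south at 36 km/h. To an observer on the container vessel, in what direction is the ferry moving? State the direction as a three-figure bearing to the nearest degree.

Taking east as x and north as y: ferry velocity = (-17.570, 13.240) km/h; container vessel velocity = (20.131, -29.845) km/h.
Velocity of ferry relative to container vessel = (-17.570, 13.240) − (20.131, -29.845) = (-37.701, 43.085) km/h.
Bearing = atan2(-37.70, 43.09) = 318.81° clockwise from north.

319°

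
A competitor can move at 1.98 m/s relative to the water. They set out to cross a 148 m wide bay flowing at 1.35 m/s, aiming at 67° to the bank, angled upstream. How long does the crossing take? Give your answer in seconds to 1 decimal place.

The component of the competitor's velocity perpendicular to the bank is 1.98 × sin 67° = 1.823 m/s.
The current is parallel to the bank, so it does not affect the crossing time.
Time = 148 / 1.823 = 81.203 s.

81.2 s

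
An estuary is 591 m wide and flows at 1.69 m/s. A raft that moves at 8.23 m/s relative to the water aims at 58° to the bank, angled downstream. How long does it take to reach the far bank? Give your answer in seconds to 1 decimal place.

The component of the raft's velocity perpendicular to the bank is 8.23 × sin 58° = 6.979 m/s.
The current is parallel to the bank, so it does not affect the crossing time.
Time = 591 / 6.979 = 84.677 s.

84.7 s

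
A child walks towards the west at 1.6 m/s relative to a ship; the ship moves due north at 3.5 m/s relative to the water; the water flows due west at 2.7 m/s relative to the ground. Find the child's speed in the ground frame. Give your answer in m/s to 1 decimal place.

5.5 m/s

In east/north components (m/s): child relative to ship = (-1.600, 0.000); ship relative to water = (0.000, 3.500); water relative to ground = (-2.700, 0.000).
Sum = (-4.300, 3.500) m/s.
Speed = |(-4.300, 3.500)| = 5.544 m/s.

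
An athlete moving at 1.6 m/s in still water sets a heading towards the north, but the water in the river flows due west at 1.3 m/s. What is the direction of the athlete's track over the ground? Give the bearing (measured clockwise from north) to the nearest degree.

321°

Taking east as x and north as y: velocity relative to the water = (0.000, 1.600) m/s; the water relative to ground = (-1.300, 0.000) m/s.
Velocity relative to ground = (0.000, 1.600) + (-1.300, 0.000) = (-1.300, 1.600) m/s.
Bearing = atan2(-1.30, 1.60) = 320.91° clockwise from north.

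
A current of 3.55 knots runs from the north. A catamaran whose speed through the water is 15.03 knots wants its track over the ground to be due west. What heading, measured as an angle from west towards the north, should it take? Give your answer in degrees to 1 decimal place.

13.7°

The current pushes perpendicular to the desired track; the heading must have a component into the current equal to 3.55 knots: 15.03 sin θ = 3.55.
sin θ = 0.2362, so θ = 13.662°.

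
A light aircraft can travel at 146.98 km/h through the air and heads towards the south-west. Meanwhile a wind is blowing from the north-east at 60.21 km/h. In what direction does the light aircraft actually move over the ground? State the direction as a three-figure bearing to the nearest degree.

225°

Taking east as x and north as y: velocity relative to the air = (-103.931, -103.931) km/h; the air relative to ground = (-42.575, -42.575) km/h.
Velocity relative to ground = (-103.931, -103.931) + (-42.575, -42.575) = (-146.505, -146.505) km/h.
Bearing = atan2(-146.51, -146.51) = 225.00° clockwise from north.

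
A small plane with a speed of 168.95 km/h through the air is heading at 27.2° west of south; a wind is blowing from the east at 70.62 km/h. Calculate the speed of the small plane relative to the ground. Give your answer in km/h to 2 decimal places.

210.81 km/h

Taking east as x and north as y: velocity relative to the air = (-77.227, -150.267) km/h; the air relative to ground = (-70.620, 0.000) km/h.
Velocity relative to ground = (-77.227, -150.267) + (-70.620, 0.000) = (-147.847, -150.267) km/h.
Speed = |(-147.847, -150.267)| = 210.805 km/h.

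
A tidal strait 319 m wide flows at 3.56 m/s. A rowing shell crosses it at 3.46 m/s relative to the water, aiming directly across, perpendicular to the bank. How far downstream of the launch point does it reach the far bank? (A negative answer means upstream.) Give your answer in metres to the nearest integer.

328 m

Perpendicular speed = 3.460 m/s; crossing time = 319 / 3.460 = 92.197 s.
Net downstream speed = 3.560 m/s.
Drift = 3.560 × 92.197 = 328.220 m (downstream).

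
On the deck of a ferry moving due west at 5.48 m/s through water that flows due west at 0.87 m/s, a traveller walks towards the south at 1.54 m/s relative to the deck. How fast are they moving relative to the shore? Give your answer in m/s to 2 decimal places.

6.53 m/s

In east/north components (m/s): traveller relative to ferry = (0.000, -1.540); ferry relative to water = (-5.480, 0.000); water relative to ground = (-0.870, 0.000).
Sum = (-6.350, -1.540) m/s.
Speed = |(-6.350, -1.540)| = 6.534 m/s.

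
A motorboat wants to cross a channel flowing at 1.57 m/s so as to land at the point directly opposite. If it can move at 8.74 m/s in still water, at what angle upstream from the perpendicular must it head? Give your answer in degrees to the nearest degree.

10°

To cancel the current, the upstream component of the motorboat's velocity must equal the flow: 8.74 sin θ = 1.57.
sin θ = 1.57 / 8.74 = 0.1796.
θ = arcsin(0.1796) = 10.348°.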